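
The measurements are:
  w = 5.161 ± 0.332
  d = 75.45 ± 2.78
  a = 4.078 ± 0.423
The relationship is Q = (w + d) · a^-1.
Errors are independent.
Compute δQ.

Let u = w + d = 80.61. δu = √(δw² + δd²) = √(0.110 + 7.73) = 2.80, so δu/u = 0.0347.
Q is then a monomial in u, a:
δQ/Q = √((δu/u)² + (-1·δa/a)²) = √(0.00121 + 0.0108) = 0.109
Q = 19.77, so δQ = 0.109 × 19.77 = 2.16.

2.16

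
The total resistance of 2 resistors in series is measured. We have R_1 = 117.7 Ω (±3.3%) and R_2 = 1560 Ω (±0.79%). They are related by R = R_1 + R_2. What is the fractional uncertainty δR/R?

0.00770

Each term contributes (cᵢ δxᵢ)² to (δR)²:
  (δR_1)² = 15.1;  (δR_2)² = 152
δR = √(167) = 12.9 Ω
R = 1678 Ω, so δR/R = 12.9/1678 = 0.00770.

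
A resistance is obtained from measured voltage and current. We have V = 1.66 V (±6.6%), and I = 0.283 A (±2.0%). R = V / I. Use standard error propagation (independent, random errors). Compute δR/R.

0.0690

Products/powers → add relative errors in quadrature, weighted by exponent:
  (1·δV/V)² = (1×0.0660)² = 0.00436;  (-1·δI/I)² = (-1×0.0200)² = 0.000400
δR/R = √(0.00476) = 0.0690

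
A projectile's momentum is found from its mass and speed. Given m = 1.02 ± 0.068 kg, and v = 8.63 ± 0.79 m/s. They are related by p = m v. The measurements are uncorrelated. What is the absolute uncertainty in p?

0.997 kg·m/s

Relative error in a monomial: (δp/p)² = Σ (nᵢ · δxᵢ/xᵢ)².
  (1·δm/m)² = (1×0.0667)² = 0.00444;  (1·δv/v)² = (1×0.0915)² = 0.00838
δp/p = √(0.0128) = 0.113
p = 8.80 kg·m/s, so δp = 0.113 × 8.80 = 0.997 kg·m/s.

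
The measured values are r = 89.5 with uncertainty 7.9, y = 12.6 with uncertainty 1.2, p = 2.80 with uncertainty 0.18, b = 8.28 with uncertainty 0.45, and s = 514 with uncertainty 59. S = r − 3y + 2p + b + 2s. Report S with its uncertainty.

1090 ± 118

Absolute uncertainties add in quadrature for a linear combination:
  (δr)² = 62.4;  (3·δy)² = 13.0;  (2·δp)² = 0.130;  (δb)² = 0.203;  (2·δs)² = 13900
δS = √(14000) = 118
S = 1090.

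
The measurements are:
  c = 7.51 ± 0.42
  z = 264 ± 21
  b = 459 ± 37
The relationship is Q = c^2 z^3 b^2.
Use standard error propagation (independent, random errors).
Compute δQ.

Since Q is a product/quotient, work with relative uncertainties:
  (2·δc/c)² = (2×0.0559)² = 0.0125;  (3·δz/z)² = (3×0.0795)² = 0.0569;  (2·δb/b)² = (2×0.0806)² = 0.0260
δQ/Q = √(0.0954) = 0.309
Q = 2.19e+14, so δQ = 0.309 × 2.19e+14 = 6.75e+13.

6.75e+13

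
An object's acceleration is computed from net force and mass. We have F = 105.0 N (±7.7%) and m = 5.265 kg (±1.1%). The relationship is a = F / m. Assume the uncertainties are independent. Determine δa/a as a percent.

7.78%

Products/powers → add relative errors in quadrature, weighted by exponent:
  (1·δF/F)² = (1×0.0770)² = 0.00593;  (-1·δm/m)² = (-1×0.0110)² = 0.000121
δa/a = √(0.00605) = 0.0778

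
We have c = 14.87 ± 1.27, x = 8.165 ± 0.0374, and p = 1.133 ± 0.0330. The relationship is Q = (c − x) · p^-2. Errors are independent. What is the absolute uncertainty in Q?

Let u = c − x = 6.705. δu = √(δc² + δx²) = √(1.61 + 0.00140) = 1.27, so δu/u = 0.189.
Q is then a monomial in u, p:
δQ/Q = √((δu/u)² + (-2·δp/p)²) = √(0.0359 + 0.00339) = 0.198
Q = 5.223, so δQ = 0.198 × 5.223 = 1.04.

1.04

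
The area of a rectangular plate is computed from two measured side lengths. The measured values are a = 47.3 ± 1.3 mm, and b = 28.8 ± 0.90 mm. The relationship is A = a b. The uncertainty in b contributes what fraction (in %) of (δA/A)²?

56.4%

(δA/A)² = (1·δa/a)² + (1·δb/b)²
  a term: (1×0.0275)² = 0.000755
  b term: (1×0.0312)² = 0.000977
Total = 0.00173. Share from b = 0.000977/0.00173 = 0.564.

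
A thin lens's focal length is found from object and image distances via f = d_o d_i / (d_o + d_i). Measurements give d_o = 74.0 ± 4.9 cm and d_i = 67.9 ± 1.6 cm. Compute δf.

∂f/∂d_o = (d_i/(d_o+d_i))² = 0.229;  ∂f/∂d_i = (d_o/(d_o+d_i))² = 0.272
δf = √((∂f/∂d_o · δd_o)² + (∂f/∂d_i · δd_i)²) = √(1.26 + 0.189) = 1.20 cm

1.20 cm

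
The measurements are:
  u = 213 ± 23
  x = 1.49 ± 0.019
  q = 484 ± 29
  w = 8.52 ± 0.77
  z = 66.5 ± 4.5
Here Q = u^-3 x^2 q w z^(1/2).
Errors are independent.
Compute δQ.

0.00266

Each factor contributes (exponent × relative error)² to (δQ/Q)²:
  (-3·δu/u)² = (-3×0.108)² = 0.105;  (2·δx/x)² = (2×0.0128)² = 0.000650;  (1·δq/q)² = (1×0.0599)² = 0.00359;  (1·δw/w)² = (1×0.0904)² = 0.00817;  (½·δz/z)² = (0.5×0.0677)² = 0.00114
δQ/Q = √(0.118) = 0.344
Q = 0.00773, so δQ = 0.344 × 0.00773 = 0.00266.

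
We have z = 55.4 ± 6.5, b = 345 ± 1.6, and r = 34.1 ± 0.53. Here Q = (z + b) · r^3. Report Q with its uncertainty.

(1.59 ± 0.0786) × 10^7

Let u = z + b = 400. δu = √(δz² + δb²) = √(42.2 + 2.56) = 6.69, so δu/u = 0.0167.
Q is then a monomial in u, r:
δQ/Q = √((δu/u)² + (3·δr/r)²) = √(0.000280 + 0.00217) = 0.0495
Q = 1.59e+07, so δQ = 0.0495 × 1.59e+07 = 7.86e+05.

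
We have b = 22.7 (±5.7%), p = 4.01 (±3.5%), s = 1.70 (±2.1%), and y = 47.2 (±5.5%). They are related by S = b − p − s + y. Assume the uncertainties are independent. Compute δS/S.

Absolute uncertainties add in quadrature for a linear combination:
  (δb)² = 1.67;  (δp)² = 0.0197;  (δs)² = 0.00127;  (δy)² = 6.74
δS = √(8.43) = 2.90
S = 64.2, so δS/S = 2.90/64.2 = 0.0452.

0.0452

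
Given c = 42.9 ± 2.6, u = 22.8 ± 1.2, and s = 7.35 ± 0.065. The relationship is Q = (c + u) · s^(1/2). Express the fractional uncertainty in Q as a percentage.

Let w = c + u = 65.7. δw = √(δc² + δu²) = √(6.76 + 1.44) = 2.86, so δw/w = 0.0436.
Q is then a monomial in w, s:
δQ/Q = √((δw/w)² + (½·δs/s)²) = √(0.00190 + 1.96e-05) = 0.0438

4.38%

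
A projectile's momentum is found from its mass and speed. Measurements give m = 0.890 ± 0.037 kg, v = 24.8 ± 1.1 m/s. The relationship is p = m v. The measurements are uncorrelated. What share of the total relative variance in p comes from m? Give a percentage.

46.8%

(δp/p)² = (1·δm/m)² + (1·δv/v)²
  m term: (1×0.0416)² = 0.00173
  v term: (1×0.0444)² = 0.00197
Total = 0.00370. Share from m = 0.00173/0.00370 = 0.468.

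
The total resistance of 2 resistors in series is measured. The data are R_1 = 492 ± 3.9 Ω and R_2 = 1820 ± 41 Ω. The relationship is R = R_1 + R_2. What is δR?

Sums and differences: (δR)² = Σ (cᵢ δxᵢ)².
  (δR_1)² = 15.2;  (δR_2)² = 1680
δR = √(1700) = 41.2 Ω

41.2 Ω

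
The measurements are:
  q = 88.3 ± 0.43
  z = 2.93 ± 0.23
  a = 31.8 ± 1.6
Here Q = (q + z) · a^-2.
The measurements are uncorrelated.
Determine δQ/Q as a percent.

Let u = q + z = 91.2. δu = √(δq² + δz²) = √(0.185 + 0.0529) = 0.488, so δu/u = 0.00535.
Q is then a monomial in u, a:
δQ/Q = √((δu/u)² + (-2·δa/a)²) = √(2.86e-05 + 0.0101) = 0.101

10.1%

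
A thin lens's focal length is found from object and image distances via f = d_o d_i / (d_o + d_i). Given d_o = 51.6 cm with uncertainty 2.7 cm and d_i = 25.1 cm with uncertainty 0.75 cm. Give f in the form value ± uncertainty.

∂f/∂d_o = (d_i/(d_o+d_i))² = 0.107;  ∂f/∂d_i = (d_o/(d_o+d_i))² = 0.453
δf = √((∂f/∂d_o · δd_o)² + (∂f/∂d_i · δd_i)²) = √(0.0836 + 0.115) = 0.446 cm
f = 16.9 cm.

16.9 ± 0.446 cm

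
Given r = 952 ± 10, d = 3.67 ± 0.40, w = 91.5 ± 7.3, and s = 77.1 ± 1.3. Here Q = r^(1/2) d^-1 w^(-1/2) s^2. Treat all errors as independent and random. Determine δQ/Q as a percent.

Relative error in a monomial: (δQ/Q)² = Σ (nᵢ · δxᵢ/xᵢ)².
  (½·δr/r)² = (0.5×0.0105)² = 2.76e-05;  (-1·δd/d)² = (-1×0.109)² = 0.0119;  (−½·δw/w)² = (-0.5×0.0798)² = 0.00159;  (2·δs/s)² = (2×0.0169)² = 0.00114
δQ/Q = √(0.0146) = 0.121

12.1%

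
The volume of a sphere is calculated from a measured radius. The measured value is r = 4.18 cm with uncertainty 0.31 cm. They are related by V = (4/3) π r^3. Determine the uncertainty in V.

V ∝ r^3, so δV/V = |3| · δr/r = 3 × 0.0742 = 0.222.
V = 306 cm^3, so δV = 0.222 × 306 = 68.1 cm^3.

68.1 cm^3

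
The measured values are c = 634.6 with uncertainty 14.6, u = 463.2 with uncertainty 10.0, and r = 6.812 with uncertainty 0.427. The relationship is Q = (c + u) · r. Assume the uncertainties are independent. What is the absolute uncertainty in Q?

484

Let w = c + u = 1098. δw = √(δc² + δu²) = √(213 + 100) = 17.7, so δw/w = 0.0161.
Q is then a monomial in w, r:
δQ/Q = √((δw/w)² + (1·δr/r)²) = √(0.000260 + 0.00393) = 0.0647
Q = 7478, so δQ = 0.0647 × 7478 = 484.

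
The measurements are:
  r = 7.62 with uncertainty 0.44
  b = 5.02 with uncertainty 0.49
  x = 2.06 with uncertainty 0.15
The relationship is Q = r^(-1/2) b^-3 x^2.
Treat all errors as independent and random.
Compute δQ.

0.00399

For a monomial Q ∝ r^(-1/2), b^-3, x^2, fractional errors add in quadrature:
  (−½·δr/r)² = (-0.5×0.0577)² = 0.000834;  (-3·δb/b)² = (-3×0.0976)² = 0.0857;  (2·δx/x)² = (2×0.0728)² = 0.0212
δQ/Q = √(0.108) = 0.328
Q = 0.0122, so δQ = 0.328 × 0.0122 = 0.00399.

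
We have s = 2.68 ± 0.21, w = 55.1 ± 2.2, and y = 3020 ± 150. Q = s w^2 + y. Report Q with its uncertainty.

Let p = s·w^2 = 8140. δp/p = √((1·δs/s)² + (2·δw/w)²) = √(0.00614 + 0.00638) = 0.112, so δp = 910.
Q = p + y: δQ = √(δp² + δy²) = √(8.29e+05 + 22500) = 923
Q = 11200.

11200 ± 923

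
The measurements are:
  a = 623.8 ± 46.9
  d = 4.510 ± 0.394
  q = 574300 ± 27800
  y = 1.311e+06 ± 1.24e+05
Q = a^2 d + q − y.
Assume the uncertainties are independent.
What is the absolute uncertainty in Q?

Let p = a^2·d = 1.755e+06. δp/p = √((2·δa/a)² + (1·δd/d)²) = √(0.0226 + 0.00763) = 0.174, so δp = 3.05e+05.
Q = p + q − y: δQ = √(δp² + δq² + δy²) = √(9.31e+10 + 7.73e+08 + 1.54e+10) = 3.31e+05

3.31e+05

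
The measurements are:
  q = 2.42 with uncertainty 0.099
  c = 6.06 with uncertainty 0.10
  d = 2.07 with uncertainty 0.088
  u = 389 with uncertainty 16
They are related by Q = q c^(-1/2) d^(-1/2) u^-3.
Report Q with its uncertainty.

(1.16 ± 0.153) × 10^-8

Since Q is a product/quotient, work with relative uncertainties:
  (1·δq/q)² = (1×0.0409)² = 0.00167;  (−½·δc/c)² = (-0.5×0.0165)² = 6.81e-05;  (−½·δd/d)² = (-0.5×0.0425)² = 0.000452;  (-3·δu/u)² = (-3×0.0411)² = 0.0152
δQ/Q = √(0.0174) = 0.132
Q = 1.16e-08, so δQ = 0.132 × 1.16e-08 = 1.53e-09.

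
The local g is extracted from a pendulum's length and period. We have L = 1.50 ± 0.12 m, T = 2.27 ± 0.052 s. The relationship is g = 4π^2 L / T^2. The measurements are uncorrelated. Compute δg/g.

For a monomial g ∝ L, T^-2, fractional errors add in quadrature:
  (1·δL/L)² = (1×0.0800)² = 0.00640;  (-2·δT/T)² = (-2×0.0229)² = 0.00210
δg/g = √(0.00850) = 0.0922

0.0922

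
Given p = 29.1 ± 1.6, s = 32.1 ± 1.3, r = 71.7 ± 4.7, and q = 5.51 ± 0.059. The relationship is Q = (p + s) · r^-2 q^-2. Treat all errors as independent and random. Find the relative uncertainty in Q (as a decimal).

Let u = p + s = 61.2. δu = √(δp² + δs²) = √(2.56 + 1.69) = 2.06, so δu/u = 0.0337.
Q is then a monomial in u, r, q:
δQ/Q = √((δu/u)² + (-2·δr/r)² + (-2·δq/q)²) = √(0.00113 + 0.0172 + 0.000459) = 0.137

0.137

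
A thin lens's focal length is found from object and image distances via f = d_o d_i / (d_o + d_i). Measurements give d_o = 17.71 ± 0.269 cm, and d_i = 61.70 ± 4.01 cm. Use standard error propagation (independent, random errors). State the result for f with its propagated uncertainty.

∂f/∂d_o = (d_i/(d_o+d_i))² = 0.604;  ∂f/∂d_i = (d_o/(d_o+d_i))² = 0.0497
δf = √((∂f/∂d_o · δd_o)² + (∂f/∂d_i · δd_i)²) = √(0.0264 + 0.0398) = 0.257 cm
f = 13.76 cm.

13.76 ± 0.257 cm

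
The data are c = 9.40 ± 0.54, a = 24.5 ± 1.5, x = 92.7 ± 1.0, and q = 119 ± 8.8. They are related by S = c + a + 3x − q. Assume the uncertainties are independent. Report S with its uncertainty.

Each term contributes (cᵢ δxᵢ)² to (δS)²:
  (δc)² = 0.292;  (δa)² = 2.25;  (3·δx)² = 9.00;  (δq)² = 77.4
δS = √(89.0) = 9.43
S = 193.

193 ± 9.43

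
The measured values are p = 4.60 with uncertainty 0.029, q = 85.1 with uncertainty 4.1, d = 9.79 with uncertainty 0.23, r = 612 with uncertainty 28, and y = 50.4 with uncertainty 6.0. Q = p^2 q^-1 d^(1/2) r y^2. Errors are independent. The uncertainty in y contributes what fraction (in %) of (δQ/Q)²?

92.3%

(δQ/Q)² = (2·δp/p)² + (-1·δq/q)² + (½·δd/d)² + (1·δr/r)² + (2·δy/y)²
  p term: (2×0.00630)² = 0.000159
  q term: (-1×0.0482)² = 0.00232
  d term: (0.5×0.0235)² = 0.000138
  r term: (1×0.0458)² = 0.00209
  y term: (2×0.119)² = 0.0567
Total = 0.0614. Share from y = 0.0567/0.0614 = 0.923.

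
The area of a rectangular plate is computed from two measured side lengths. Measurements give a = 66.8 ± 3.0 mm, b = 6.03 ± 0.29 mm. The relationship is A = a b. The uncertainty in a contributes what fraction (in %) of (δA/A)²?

46.6%

(δA/A)² = (1·δa/a)² + (1·δb/b)²
  a term: (1×0.0449)² = 0.00202
  b term: (1×0.0481)² = 0.00231
Total = 0.00433. Share from a = 0.00202/0.00433 = 0.466.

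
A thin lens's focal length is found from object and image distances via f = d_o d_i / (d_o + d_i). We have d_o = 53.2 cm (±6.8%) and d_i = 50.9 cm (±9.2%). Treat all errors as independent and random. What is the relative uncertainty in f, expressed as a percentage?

∂f/∂d_o = (d_i/(d_o+d_i))² = 0.239;  ∂f/∂d_i = (d_o/(d_o+d_i))² = 0.261
δf = √((∂f/∂d_o · δd_o)² + (∂f/∂d_i · δd_i)²) = √(0.748 + 1.50) = 1.50 cm
f = 26.0 cm, so δf/f = 1.50/26.0 = 0.0576.

5.76%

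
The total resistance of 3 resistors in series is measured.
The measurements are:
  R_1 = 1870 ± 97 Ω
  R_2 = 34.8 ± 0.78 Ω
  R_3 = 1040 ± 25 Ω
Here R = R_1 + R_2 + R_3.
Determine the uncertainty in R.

100 Ω

Each term contributes (cᵢ δxᵢ)² to (δR)²:
  (δR_1)² = 9410;  (δR_2)² = 0.608;  (δR_3)² = 625
δR = √(10000) = 100 Ω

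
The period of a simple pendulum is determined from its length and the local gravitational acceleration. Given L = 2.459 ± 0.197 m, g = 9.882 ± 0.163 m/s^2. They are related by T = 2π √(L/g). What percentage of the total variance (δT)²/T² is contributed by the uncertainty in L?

95.9%

(δT/T)² = (½·δL/L)² + (−½·δg/g)²
  L term: (0.5×0.0801)² = 0.00160
  g term: (-0.5×0.0165)² = 6.8e-05
Total = 0.00167. Share from L = 0.00160/0.00167 = 0.959.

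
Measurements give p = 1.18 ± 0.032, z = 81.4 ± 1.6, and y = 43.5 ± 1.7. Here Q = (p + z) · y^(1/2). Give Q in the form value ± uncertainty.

545 ± 15.0

Let u = p + z = 82.6. δu = √(δp² + δz²) = √(0.00102 + 2.56) = 1.60, so δu/u = 0.0194.
Q is then a monomial in u, y:
δQ/Q = √((δu/u)² + (½·δy/y)²) = √(0.000376 + 0.000382) = 0.0275
Q = 545, so δQ = 0.0275 × 545 = 15.0.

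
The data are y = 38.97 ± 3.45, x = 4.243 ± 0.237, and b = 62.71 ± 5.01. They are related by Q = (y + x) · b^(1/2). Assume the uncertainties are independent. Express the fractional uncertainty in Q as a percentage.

Let u = y + x = 43.21. δu = √(δy² + δx²) = √(11.9 + 0.0562) = 3.46, so δu/u = 0.0800.
Q is then a monomial in u, b:
δQ/Q = √((δu/u)² + (½·δb/b)²) = √(0.00640 + 0.00160) = 0.0894

8.94%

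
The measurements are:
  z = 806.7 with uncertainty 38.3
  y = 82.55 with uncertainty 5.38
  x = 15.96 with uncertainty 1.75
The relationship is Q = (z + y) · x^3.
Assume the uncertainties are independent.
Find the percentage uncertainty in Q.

Let u = z + y = 889.2. δu = √(δz² + δy²) = √(1470 + 28.9) = 38.7, so δu/u = 0.0435.
Q is then a monomial in u, x:
δQ/Q = √((δu/u)² + (3·δx/x)²) = √(0.00189 + 0.108) = 0.332

33.2%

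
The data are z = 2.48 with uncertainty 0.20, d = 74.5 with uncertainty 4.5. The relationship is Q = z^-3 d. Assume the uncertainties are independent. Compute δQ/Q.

0.249

For a monomial Q ∝ z^-3, d, fractional errors add in quadrature:
  (-3·δz/z)² = (-3×0.0806)² = 0.0585;  (1·δd/d)² = (1×0.0604)² = 0.00365
δQ/Q = √(0.0622) = 0.249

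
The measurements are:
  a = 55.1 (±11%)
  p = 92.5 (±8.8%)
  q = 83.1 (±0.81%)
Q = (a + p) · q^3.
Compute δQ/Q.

Let u = a + p = 148. δu = √(δa² + δp²) = √(36.7 + 66.3) = 10.1, so δu/u = 0.0688.
Q is then a monomial in u, q:
δQ/Q = √((δu/u)² + (3·δq/q)²) = √(0.00473 + 0.000590) = 0.0729

0.0729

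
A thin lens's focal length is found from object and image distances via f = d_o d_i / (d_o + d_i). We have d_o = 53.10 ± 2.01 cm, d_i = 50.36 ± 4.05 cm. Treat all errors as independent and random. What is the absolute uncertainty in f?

∂f/∂d_o = (d_i/(d_o+d_i))² = 0.237;  ∂f/∂d_i = (d_o/(d_o+d_i))² = 0.263
δf = √((∂f/∂d_o · δd_o)² + (∂f/∂d_i · δd_i)²) = √(0.227 + 1.14) = 1.17 cm

1.17 cm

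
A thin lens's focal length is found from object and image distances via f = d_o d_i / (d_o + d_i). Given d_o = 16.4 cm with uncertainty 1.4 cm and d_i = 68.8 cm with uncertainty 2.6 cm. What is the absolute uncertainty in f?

0.918 cm

∂f/∂d_o = (d_i/(d_o+d_i))² = 0.652;  ∂f/∂d_i = (d_o/(d_o+d_i))² = 0.0371
δf = √((∂f/∂d_o · δd_o)² + (∂f/∂d_i · δd_i)²) = √(0.833 + 0.00928) = 0.918 cm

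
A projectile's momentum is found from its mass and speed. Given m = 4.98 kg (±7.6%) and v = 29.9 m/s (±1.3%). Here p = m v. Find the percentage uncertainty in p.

7.71%

Relative error in a monomial: (δp/p)² = Σ (nᵢ · δxᵢ/xᵢ)².
  (1·δm/m)² = (1×0.0760)² = 0.00578;  (1·δv/v)² = (1×0.0130)² = 0.000169
δp/p = √(0.00594) = 0.0771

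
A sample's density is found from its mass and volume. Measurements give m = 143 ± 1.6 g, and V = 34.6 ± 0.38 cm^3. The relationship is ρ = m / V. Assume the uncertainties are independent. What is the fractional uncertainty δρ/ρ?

Each factor contributes (exponent × relative error)² to (δρ/ρ)²:
  (1·δm/m)² = (1×0.0112)² = 0.000125;  (-1·δV/V)² = (-1×0.0110)² = 0.000121
δρ/ρ = √(0.000246) = 0.0157

0.0157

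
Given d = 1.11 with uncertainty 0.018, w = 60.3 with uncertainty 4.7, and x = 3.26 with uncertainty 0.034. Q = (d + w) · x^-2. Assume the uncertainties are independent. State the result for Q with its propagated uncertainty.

Let u = d + w = 61.4. δu = √(δd² + δw²) = √(0.000324 + 22.1) = 4.70, so δu/u = 0.0765.
Q is then a monomial in u, x:
δQ/Q = √((δu/u)² + (-2·δx/x)²) = √(0.00586 + 0.000435) = 0.0793
Q = 5.78, so δQ = 0.0793 × 5.78 = 0.458.

5.78 ± 0.458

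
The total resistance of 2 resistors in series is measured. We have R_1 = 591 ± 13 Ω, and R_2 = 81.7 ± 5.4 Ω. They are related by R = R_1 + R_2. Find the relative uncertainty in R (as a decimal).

Absolute uncertainties add in quadrature for a linear combination:
  (δR_1)² = 169;  (δR_2)² = 29.2
δR = √(198) = 14.1 Ω
R = 673 Ω, so δR/R = 14.1/673 = 0.0209.

0.0209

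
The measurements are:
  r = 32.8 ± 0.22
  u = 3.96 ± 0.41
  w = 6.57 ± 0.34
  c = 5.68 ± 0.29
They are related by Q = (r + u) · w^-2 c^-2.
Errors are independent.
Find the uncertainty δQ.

0.00385

Let h = r + u = 36.8. δh = √(δr² + δu²) = √(0.0484 + 0.168) = 0.465, so δh/h = 0.0127.
Q is then a monomial in h, w, c:
δQ/Q = √((δh/h)² + (-2·δw/w)² + (-2·δc/c)²) = √(0.000160 + 0.0107 + 0.0104) = 0.146
Q = 0.0264, so δQ = 0.146 × 0.0264 = 0.00385.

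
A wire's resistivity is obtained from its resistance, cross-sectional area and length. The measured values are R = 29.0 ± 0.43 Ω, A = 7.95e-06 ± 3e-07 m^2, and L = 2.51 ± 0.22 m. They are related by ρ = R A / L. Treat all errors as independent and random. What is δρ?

8.87e-06 Ω·m

Products/powers → add relative errors in quadrature, weighted by exponent:
  (1·δR/R)² = (1×0.0148)² = 0.000220;  (1·δA/A)² = (1×0.0377)² = 0.00142;  (-1·δL/L)² = (-1×0.0876)² = 0.00768
δρ/ρ = √(0.00933) = 0.0966
ρ = 9.19e-05 Ω·m, so δρ = 0.0966 × 9.19e-05 = 8.87e-06 Ω·m.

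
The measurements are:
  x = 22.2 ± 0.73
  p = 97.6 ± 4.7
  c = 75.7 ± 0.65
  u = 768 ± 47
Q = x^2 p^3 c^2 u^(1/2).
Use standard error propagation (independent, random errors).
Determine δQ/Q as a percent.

16.3%

Relative error in a monomial: (δQ/Q)² = Σ (nᵢ · δxᵢ/xᵢ)².
  (2·δx/x)² = (2×0.0329)² = 0.00433;  (3·δp/p)² = (3×0.0482)² = 0.0209;  (2·δc/c)² = (2×0.00859)² = 0.000295;  (½·δu/u)² = (0.5×0.0612)² = 0.000936
δQ/Q = √(0.0264) = 0.163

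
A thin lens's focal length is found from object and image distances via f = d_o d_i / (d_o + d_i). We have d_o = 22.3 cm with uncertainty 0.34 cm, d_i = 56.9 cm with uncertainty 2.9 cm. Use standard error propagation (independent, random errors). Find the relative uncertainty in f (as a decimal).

0.0181

∂f/∂d_o = (d_i/(d_o+d_i))² = 0.516;  ∂f/∂d_i = (d_o/(d_o+d_i))² = 0.0793
δf = √((∂f/∂d_o · δd_o)² + (∂f/∂d_i · δd_i)²) = √(0.0308 + 0.0529) = 0.289 cm
f = 16.0 cm, so δf/f = 0.289/16.0 = 0.0181.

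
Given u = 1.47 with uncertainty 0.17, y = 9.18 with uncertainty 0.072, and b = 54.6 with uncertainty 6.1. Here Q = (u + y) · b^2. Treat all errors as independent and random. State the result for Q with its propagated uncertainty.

Let w = u + y = 10.7. δw = √(δu² + δy²) = √(0.0289 + 0.00518) = 0.185, so δw/w = 0.0173.
Q is then a monomial in w, b:
δQ/Q = √((δw/w)² + (2·δb/b)²) = √(0.000301 + 0.0499) = 0.224
Q = 31700, so δQ = 0.224 × 31700 = 7120.

31700 ± 7120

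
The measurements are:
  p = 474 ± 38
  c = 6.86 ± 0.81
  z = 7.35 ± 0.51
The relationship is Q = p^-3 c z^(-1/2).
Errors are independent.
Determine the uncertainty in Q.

6.42e-09

Relative error in a monomial: (δQ/Q)² = Σ (nᵢ · δxᵢ/xᵢ)².
  (-3·δp/p)² = (-3×0.0802)² = 0.0578;  (1·δc/c)² = (1×0.118)² = 0.0139;  (−½·δz/z)² = (-0.5×0.0694)² = 0.00120
δQ/Q = √(0.0730) = 0.270
Q = 2.38e-08, so δQ = 0.270 × 2.38e-08 = 6.42e-09.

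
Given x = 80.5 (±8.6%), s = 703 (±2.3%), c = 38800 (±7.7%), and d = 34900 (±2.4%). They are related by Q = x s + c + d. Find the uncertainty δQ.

Let p = x·s = 56600. δp/p = √((1·δx/x)² + (1·δs/s)²) = √(0.00740 + 0.000529) = 0.0890, so δp = 5040.
Q = p + c + d: δQ = √(δp² + δc² + δd²) = √(2.54e+07 + 8.93e+06 + 7.02e+05) = 5920

5920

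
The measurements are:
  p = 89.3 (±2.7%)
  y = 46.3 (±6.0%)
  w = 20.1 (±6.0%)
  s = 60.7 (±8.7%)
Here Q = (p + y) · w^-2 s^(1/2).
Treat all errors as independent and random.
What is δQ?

Let u = p + y = 136. δu = √(δp² + δy²) = √(5.81 + 7.72) = 3.68, so δu/u = 0.0271.
Q is then a monomial in u, w, s:
δQ/Q = √((δu/u)² + (-2·δw/w)² + (½·δs/s)²) = √(0.000736 + 0.0144 + 0.00189) = 0.130
Q = 2.61, so δQ = 0.130 × 2.61 = 0.341.

0.341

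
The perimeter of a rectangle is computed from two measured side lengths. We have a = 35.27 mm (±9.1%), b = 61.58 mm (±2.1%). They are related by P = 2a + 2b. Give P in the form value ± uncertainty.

193.7 ± 6.92 mm

Absolute uncertainties add in quadrature for a linear combination:
  (2·δa)² = 41.2;  (2·δb)² = 6.69
δP = √(47.9) = 6.92 mm
P = 193.7 mm.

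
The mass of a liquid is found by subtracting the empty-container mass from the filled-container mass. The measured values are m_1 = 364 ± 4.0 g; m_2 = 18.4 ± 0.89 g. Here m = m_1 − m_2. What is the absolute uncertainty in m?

4.10 g

m is a linear combination, so absolute uncertainties add in quadrature:
  (δm_1)² = 16.0;  (δm_2)² = 0.792
δm = √(16.8) = 4.10 g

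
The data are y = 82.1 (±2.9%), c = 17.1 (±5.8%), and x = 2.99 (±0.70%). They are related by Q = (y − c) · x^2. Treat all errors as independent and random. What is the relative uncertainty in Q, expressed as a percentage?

Let u = y − c = 65.0. δu = √(δy² + δc²) = √(5.67 + 0.984) = 2.58, so δu/u = 0.0397.
Q is then a monomial in u, x:
δQ/Q = √((δu/u)² + (2·δx/x)²) = √(0.00157 + 0.000196) = 0.0421

4.21%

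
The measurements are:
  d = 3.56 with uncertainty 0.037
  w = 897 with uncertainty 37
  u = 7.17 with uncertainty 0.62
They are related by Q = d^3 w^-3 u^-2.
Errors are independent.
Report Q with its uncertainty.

For a monomial Q ∝ d^3, w^-3, u^-2, fractional errors add in quadrature:
  (3·δd/d)² = (3×0.0104)² = 0.000972;  (-3·δw/w)² = (-3×0.0412)² = 0.0153;  (-2·δu/u)² = (-2×0.0865)² = 0.0299
δQ/Q = √(0.0462) = 0.215
Q = 1.22e-09, so δQ = 0.215 × 1.22e-09 = 2.61e-10.

(1.22 ± 0.261) × 10^-9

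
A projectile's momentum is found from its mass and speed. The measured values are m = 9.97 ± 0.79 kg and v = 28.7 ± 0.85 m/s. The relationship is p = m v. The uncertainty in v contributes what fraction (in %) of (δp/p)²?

12.3%

(δp/p)² = (1·δm/m)² + (1·δv/v)²
  m term: (1×0.0792)² = 0.00628
  v term: (1×0.0296)² = 0.000877
Total = 0.00716. Share from v = 0.000877/0.00716 = 0.123.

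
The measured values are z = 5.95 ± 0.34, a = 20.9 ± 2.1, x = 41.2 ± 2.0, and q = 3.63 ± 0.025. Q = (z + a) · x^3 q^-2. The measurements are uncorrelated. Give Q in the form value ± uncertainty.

(1.43 ± 0.237) × 10^5

Let u = z + a = 26.8. δu = √(δz² + δa²) = √(0.116 + 4.41) = 2.13, so δu/u = 0.0792.
Q is then a monomial in u, x, q:
δQ/Q = √((δu/u)² + (3·δx/x)² + (-2·δq/q)²) = √(0.00628 + 0.0212 + 0.000190) = 0.166
Q = 1.43e+05, so δQ = 0.166 × 1.43e+05 = 23700.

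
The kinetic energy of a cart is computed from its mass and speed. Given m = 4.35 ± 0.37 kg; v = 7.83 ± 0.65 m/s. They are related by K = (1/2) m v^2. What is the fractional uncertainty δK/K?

K is a product of powers, so relative uncertainties combine in quadrature:
  (1·δm/m)² = (1×0.0851)² = 0.00723;  (2·δv/v)² = (2×0.0830)² = 0.0276
δK/K = √(0.0348) = 0.187

0.187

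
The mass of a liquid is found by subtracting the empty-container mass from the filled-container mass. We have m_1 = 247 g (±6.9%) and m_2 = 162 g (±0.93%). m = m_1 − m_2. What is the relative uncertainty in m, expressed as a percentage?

20.1%

Absolute uncertainties add in quadrature for a linear combination:
  (δm_1)² = 290;  (δm_2)² = 2.27
δm = √(293) = 17.1 g
m = 85.0 g, so δm/m = 17.1/85.0 = 0.201.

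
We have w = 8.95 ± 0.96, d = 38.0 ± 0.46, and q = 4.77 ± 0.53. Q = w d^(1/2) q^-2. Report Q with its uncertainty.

Each factor contributes (exponent × relative error)² to (δQ/Q)²:
  (1·δw/w)² = (1×0.107)² = 0.0115;  (½·δd/d)² = (0.5×0.0121)² = 3.66e-05;  (-2·δq/q)² = (-2×0.111)² = 0.0494
δQ/Q = √(0.0609) = 0.247
Q = 2.42, so δQ = 0.247 × 2.42 = 0.599.

2.42 ± 0.599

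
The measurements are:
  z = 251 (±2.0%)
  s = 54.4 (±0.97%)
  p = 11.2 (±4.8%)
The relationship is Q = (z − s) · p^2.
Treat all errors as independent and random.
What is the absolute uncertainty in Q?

2450

Let u = z − s = 197. δu = √(δz² + δs²) = √(25.2 + 0.278) = 5.05, so δu/u = 0.0257.
Q is then a monomial in u, p:
δQ/Q = √((δu/u)² + (2·δp/p)²) = √(0.000659 + 0.00922) = 0.0994
Q = 24700, so δQ = 0.0994 × 24700 = 2450.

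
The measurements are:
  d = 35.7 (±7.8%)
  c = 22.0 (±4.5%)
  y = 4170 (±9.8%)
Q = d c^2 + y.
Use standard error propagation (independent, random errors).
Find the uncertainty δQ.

2100

Let p = d·c^2 = 17300. δp/p = √((1·δd/d)² + (2·δc/c)²) = √(0.00608 + 0.00810) = 0.119, so δp = 2060.
Q = p + y: δQ = √(δp² + δy²) = √(4.23e+06 + 1.67e+05) = 2100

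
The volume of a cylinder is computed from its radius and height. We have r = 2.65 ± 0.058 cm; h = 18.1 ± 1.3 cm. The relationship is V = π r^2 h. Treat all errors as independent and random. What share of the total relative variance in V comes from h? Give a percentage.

(δV/V)² = (2·δr/r)² + (1·δh/h)²
  r term: (2×0.0219)² = 0.00192
  h term: (1×0.0718)² = 0.00516
Total = 0.00707. Share from h = 0.00516/0.00707 = 0.729.

72.9%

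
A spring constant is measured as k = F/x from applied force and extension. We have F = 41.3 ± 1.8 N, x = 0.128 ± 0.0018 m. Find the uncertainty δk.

For a monomial k ∝ F, x^-1, fractional errors add in quadrature:
  (1·δF/F)² = (1×0.0436)² = 0.00190;  (-1·δx/x)² = (-1×0.0141)² = 0.000198
δk/k = √(0.00210) = 0.0458
k = 323 N/m, so δk = 0.0458 × 323 = 14.8 N/m.

14.8 N/m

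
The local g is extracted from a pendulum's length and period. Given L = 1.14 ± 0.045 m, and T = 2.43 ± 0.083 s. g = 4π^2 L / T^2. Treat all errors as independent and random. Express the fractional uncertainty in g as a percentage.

7.89%

Each factor contributes (exponent × relative error)² to (δg/g)²:
  (1·δL/L)² = (1×0.0395)² = 0.00156;  (-2·δT/T)² = (-2×0.0342)² = 0.00467
δg/g = √(0.00622) = 0.0789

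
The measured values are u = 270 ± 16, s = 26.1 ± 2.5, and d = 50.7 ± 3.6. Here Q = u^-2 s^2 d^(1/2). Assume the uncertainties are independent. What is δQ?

0.0152

Each factor contributes (exponent × relative error)² to (δQ/Q)²:
  (-2·δu/u)² = (-2×0.0593)² = 0.0140;  (2·δs/s)² = (2×0.0958)² = 0.0367;  (½·δd/d)² = (0.5×0.0710)² = 0.00126
δQ/Q = √(0.0520) = 0.228
Q = 0.0665, so δQ = 0.228 × 0.0665 = 0.0152.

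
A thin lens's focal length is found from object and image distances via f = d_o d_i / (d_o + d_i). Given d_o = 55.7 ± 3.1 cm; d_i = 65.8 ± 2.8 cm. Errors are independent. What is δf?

1.08 cm

∂f/∂d_o = (d_i/(d_o+d_i))² = 0.293;  ∂f/∂d_i = (d_o/(d_o+d_i))² = 0.210
δf = √((∂f/∂d_o · δd_o)² + (∂f/∂d_i · δd_i)²) = √(0.827 + 0.346) = 1.08 cm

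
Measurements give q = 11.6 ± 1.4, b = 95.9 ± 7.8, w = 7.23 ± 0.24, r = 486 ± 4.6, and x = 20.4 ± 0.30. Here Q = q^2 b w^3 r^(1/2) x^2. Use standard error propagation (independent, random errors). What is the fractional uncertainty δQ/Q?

0.275

Since Q is a product/quotient, work with relative uncertainties:
  (2·δq/q)² = (2×0.121)² = 0.0583;  (1·δb/b)² = (1×0.0813)² = 0.00662;  (3·δw/w)² = (3×0.0332)² = 0.00992;  (½·δr/r)² = (0.5×0.00947)² = 2.24e-05;  (2·δx/x)² = (2×0.0147)² = 0.000865
δQ/Q = √(0.0757) = 0.275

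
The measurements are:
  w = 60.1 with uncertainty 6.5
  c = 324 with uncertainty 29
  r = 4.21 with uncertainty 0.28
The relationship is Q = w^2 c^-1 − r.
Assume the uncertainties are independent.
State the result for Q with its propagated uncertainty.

6.94 ± 2.62

Let p = w^2·c^-1 = 11.1. δp/p = √((2·δw/w)² + (-1·δc/c)²) = √(0.0468 + 0.00801) = 0.234, so δp = 2.61.
Q = p − r: δQ = √(δp² + δr²) = √(6.81 + 0.0784) = 2.62
Q = 6.94.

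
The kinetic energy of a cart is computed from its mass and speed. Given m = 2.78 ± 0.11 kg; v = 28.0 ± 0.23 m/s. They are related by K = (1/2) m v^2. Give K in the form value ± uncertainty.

For a monomial K ∝ m, v^2, fractional errors add in quadrature:
  (1·δm/m)² = (1×0.0396)² = 0.00157;  (2·δv/v)² = (2×0.00821)² = 0.000270
δK/K = √(0.00184) = 0.0428
K = 1090 J, so δK = 0.0428 × 1090 = 46.7 J.

1090 ± 46.7 J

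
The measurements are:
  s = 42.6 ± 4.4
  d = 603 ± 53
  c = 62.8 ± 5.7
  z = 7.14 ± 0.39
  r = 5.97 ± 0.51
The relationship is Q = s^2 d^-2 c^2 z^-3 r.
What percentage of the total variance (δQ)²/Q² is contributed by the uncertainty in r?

5.19%

(δQ/Q)² = (2·δs/s)² + (-2·δd/d)² + (2·δc/c)² + (-3·δz/z)² + (1·δr/r)²
  s term: (2×0.103)² = 0.0427
  d term: (-2×0.0879)² = 0.0309
  c term: (2×0.0908)² = 0.0330
  z term: (-3×0.0546)² = 0.0269
  r term: (1×0.0854)² = 0.00730
Total = 0.141. Share from r = 0.00730/0.141 = 0.0519.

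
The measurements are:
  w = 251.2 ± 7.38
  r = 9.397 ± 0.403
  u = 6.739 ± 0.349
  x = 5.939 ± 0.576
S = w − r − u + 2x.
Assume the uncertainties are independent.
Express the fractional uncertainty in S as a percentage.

3.03%

For a sum/difference, combine absolute errors in quadrature:
  (δw)² = 54.5;  (δr)² = 0.162;  (δu)² = 0.122;  (2·δx)² = 1.33
δS = √(56.1) = 7.49
S = 246.9, so δS/S = 7.49/246.9 = 0.0303.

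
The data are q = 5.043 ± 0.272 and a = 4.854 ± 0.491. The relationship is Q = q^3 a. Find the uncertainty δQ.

119

For a monomial Q ∝ q^3, a, fractional errors add in quadrature:
  (3·δq/q)² = (3×0.0539)² = 0.0262;  (1·δa/a)² = (1×0.101)² = 0.0102
δQ/Q = √(0.0364) = 0.191
Q = 622.5, so δQ = 0.191 × 622.5 = 119.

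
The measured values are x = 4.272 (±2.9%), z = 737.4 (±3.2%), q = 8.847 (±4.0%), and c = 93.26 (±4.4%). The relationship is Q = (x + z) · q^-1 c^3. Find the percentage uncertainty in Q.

14.2%

Let u = x + z = 741.7. δu = √(δx² + δz²) = √(0.0153 + 557) = 23.6, so δu/u = 0.0318.
Q is then a monomial in u, q, c:
δQ/Q = √((δu/u)² + (-1·δq/q)² + (3·δc/c)²) = √(0.00101 + 0.00160 + 0.0174) = 0.142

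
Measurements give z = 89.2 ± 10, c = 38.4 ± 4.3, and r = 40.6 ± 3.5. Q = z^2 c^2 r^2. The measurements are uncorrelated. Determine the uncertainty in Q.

Each factor contributes (exponent × relative error)² to (δQ/Q)²:
  (2·δz/z)² = (2×0.112)² = 0.0503;  (2·δc/c)² = (2×0.112)² = 0.0502;  (2·δr/r)² = (2×0.0862)² = 0.0297
δQ/Q = √(0.130) = 0.361
Q = 1.93e+10, so δQ = 0.361 × 1.93e+10 = 6.98e+09.

6.98e+09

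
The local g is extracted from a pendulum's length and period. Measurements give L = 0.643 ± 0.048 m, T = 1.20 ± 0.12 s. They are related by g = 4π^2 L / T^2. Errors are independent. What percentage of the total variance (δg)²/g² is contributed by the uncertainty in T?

87.8%

(δg/g)² = (1·δL/L)² + (-2·δT/T)²
  L term: (1×0.0747)² = 0.00557
  T term: (-2×0.100)² = 0.0400
Total = 0.0456. Share from T = 0.0400/0.0456 = 0.878.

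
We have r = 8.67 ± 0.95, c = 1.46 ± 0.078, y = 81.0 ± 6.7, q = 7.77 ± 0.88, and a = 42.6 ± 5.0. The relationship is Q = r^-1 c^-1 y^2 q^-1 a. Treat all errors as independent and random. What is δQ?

746

Products/powers → add relative errors in quadrature, weighted by exponent:
  (-1·δr/r)² = (-1×0.110)² = 0.0120;  (-1·δc/c)² = (-1×0.0534)² = 0.00285;  (2·δy/y)² = (2×0.0827)² = 0.0274;  (-1·δq/q)² = (-1×0.113)² = 0.0128;  (1·δa/a)² = (1×0.117)² = 0.0138
δQ/Q = √(0.0688) = 0.262
Q = 2840, so δQ = 0.262 × 2840 = 746.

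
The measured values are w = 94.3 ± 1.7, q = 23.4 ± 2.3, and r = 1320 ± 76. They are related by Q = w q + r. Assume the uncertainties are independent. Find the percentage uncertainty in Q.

6.61%

Let p = w·q = 2210. δp/p = √((1·δw/w)² + (1·δq/q)²) = √(0.000325 + 0.00966) = 0.0999, so δp = 221.
Q = p + r: δQ = √(δp² + δr²) = √(48600 + 5780) = 233
Q = 3530, so δQ/Q = 233/3530 = 0.0661.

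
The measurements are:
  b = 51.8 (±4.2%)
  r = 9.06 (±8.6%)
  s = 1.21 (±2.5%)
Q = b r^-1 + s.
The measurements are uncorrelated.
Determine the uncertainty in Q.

Let p = b·r^-1 = 5.72. δp/p = √((1·δb/b)² + (-1·δr/r)²) = √(0.00176 + 0.00740) = 0.0957, so δp = 0.547.
Q = p + s: δQ = √(δp² + δs²) = √(0.299 + 0.000915) = 0.548

0.548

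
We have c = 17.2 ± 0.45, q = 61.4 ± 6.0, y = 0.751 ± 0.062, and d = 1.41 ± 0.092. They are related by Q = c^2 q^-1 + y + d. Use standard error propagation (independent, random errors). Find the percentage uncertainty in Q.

Let p = c^2·q^-1 = 4.82. δp/p = √((2·δc/c)² + (-1·δq/q)²) = √(0.00274 + 0.00955) = 0.111, so δp = 0.534.
Q = p + y + d: δQ = √(δp² + δy² + δd²) = √(0.285 + 0.00384 + 0.00846) = 0.545
Q = 6.98, so δQ/Q = 0.545/6.98 = 0.0782.

7.82%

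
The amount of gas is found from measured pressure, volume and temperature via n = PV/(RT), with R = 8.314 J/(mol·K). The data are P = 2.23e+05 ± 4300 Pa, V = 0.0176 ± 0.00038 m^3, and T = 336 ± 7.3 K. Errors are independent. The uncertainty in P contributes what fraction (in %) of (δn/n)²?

(δn/n)² = (1·δP/P)² + (1·δV/V)² + (-1·δT/T)²
  P term: (1×0.0193)² = 0.000372
  V term: (1×0.0216)² = 0.000466
  T term: (-1×0.0217)² = 0.000472
Total = 0.00131. Share from P = 0.000372/0.00131 = 0.284.

28.4%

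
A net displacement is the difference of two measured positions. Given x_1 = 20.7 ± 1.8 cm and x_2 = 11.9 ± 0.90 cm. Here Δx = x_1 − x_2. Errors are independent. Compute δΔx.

Δx is a linear combination, so absolute uncertainties add in quadrature:
  (δx_1)² = 3.24;  (δx_2)² = 0.810
δΔx = √(4.05) = 2.01 cm

2.01 cm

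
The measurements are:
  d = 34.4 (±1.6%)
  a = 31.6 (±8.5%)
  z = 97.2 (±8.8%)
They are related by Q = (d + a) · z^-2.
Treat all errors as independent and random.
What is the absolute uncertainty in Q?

0.00126

Let u = d + a = 66.0. δu = √(δd² + δa²) = √(0.303 + 7.21) = 2.74, so δu/u = 0.0415.
Q is then a monomial in u, z:
δQ/Q = √((δu/u)² + (-2·δz/z)²) = √(0.00173 + 0.0310) = 0.181
Q = 0.00699, so δQ = 0.181 × 0.00699 = 0.00126.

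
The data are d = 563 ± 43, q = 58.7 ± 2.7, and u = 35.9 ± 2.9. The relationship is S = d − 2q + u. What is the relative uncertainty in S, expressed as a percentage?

9.02%

Absolute uncertainties add in quadrature for a linear combination:
  (δd)² = 1850;  (2·δq)² = 29.2;  (δu)² = 8.41
δS = √(1890) = 43.4
S = 482, so δS/S = 43.4/482 = 0.0902.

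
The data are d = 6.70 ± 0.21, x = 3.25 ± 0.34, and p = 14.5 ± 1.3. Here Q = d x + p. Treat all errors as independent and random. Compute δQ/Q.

Let w = d·x = 21.8. δw/w = √((1·δd/d)² + (1·δx/x)²) = √(0.000982 + 0.0109) = 0.109, so δw = 2.38.
Q = w + p: δQ = √(δw² + δp²) = √(5.66 + 1.69) = 2.71
Q = 36.3, so δQ/Q = 2.71/36.3 = 0.0747.

0.0747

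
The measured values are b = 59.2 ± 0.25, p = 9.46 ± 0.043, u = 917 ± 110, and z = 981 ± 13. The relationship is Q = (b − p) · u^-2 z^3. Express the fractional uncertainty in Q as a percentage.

Let w = b − p = 49.7. δw = √(δb² + δp²) = √(0.0625 + 0.00185) = 0.254, so δw/w = 0.00510.
Q is then a monomial in w, u, z:
δQ/Q = √((δw/w)² + (-2·δu/u)² + (3·δz/z)²) = √(2.6e-05 + 0.0576 + 0.00158) = 0.243

24.3%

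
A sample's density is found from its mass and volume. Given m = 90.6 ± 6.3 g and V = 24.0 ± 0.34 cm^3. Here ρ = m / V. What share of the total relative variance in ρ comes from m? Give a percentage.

(δρ/ρ)² = (1·δm/m)² + (-1·δV/V)²
  m term: (1×0.0695)² = 0.00484
  V term: (-1×0.0142)² = 0.000201
Total = 0.00504. Share from m = 0.00484/0.00504 = 0.960.

96.0%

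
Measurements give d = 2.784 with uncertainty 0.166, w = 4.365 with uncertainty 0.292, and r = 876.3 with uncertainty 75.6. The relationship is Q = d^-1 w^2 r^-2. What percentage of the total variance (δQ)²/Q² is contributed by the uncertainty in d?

(δQ/Q)² = (-1·δd/d)² + (2·δw/w)² + (-2·δr/r)²
  d term: (-1×0.0596)² = 0.00356
  w term: (2×0.0669)² = 0.0179
  r term: (-2×0.0863)² = 0.0298
Total = 0.0512. Share from d = 0.00356/0.0512 = 0.0694.

6.94%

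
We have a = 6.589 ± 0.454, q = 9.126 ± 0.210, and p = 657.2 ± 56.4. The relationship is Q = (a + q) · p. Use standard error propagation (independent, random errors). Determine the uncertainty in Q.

Let u = a + q = 15.71. δu = √(δa² + δq²) = √(0.206 + 0.0441) = 0.500, so δu/u = 0.0318.
Q is then a monomial in u, p:
δQ/Q = √((δu/u)² + (1·δp/p)²) = √(0.00101 + 0.00736) = 0.0915
Q = 10330, so δQ = 0.0915 × 10330 = 945.

945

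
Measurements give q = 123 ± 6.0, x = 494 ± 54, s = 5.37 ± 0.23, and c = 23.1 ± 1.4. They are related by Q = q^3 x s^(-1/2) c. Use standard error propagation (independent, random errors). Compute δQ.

1.77e+09

Products/powers → add relative errors in quadrature, weighted by exponent:
  (3·δq/q)² = (3×0.0488)² = 0.0214;  (1·δx/x)² = (1×0.109)² = 0.0119;  (−½·δs/s)² = (-0.5×0.0428)² = 0.000459;  (1·δc/c)² = (1×0.0606)² = 0.00367
δQ/Q = √(0.0375) = 0.194
Q = 9.16e+09, so δQ = 0.194 × 9.16e+09 = 1.77e+09.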